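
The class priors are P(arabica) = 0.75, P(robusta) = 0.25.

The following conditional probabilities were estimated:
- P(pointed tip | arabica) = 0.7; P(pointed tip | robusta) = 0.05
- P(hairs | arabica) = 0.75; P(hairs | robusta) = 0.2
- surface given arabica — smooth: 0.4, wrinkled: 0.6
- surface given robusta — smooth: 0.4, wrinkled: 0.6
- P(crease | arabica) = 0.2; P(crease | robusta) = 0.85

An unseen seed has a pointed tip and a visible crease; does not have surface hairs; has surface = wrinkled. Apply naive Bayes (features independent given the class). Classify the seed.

arabica

arabica: 0.75 × 0.7 × (1−0.75) × 0.6 × 0.2 = 0.01575
robusta: 0.25 × 0.05 × (1−0.2) × 0.6 × 0.85 = 0.0051
Highest score → arabica.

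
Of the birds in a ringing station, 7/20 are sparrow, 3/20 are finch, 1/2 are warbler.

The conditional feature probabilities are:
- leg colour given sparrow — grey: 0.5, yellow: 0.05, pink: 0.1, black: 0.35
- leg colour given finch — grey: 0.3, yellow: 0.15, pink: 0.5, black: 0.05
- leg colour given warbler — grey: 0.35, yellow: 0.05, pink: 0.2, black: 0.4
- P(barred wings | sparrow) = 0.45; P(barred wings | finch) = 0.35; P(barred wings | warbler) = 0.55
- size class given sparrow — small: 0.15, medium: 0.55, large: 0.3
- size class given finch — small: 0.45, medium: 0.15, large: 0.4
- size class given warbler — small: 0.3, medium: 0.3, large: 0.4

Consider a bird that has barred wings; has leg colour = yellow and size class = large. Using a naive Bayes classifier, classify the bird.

sparrow: 0.35 × 0.05 × 0.45 × 0.3 = 0.0023625
finch: 0.15 × 0.15 × 0.35 × 0.4 = 0.00315
warbler: 0.5 × 0.05 × 0.55 × 0.4 = 0.0055
Highest score → warbler.

warbler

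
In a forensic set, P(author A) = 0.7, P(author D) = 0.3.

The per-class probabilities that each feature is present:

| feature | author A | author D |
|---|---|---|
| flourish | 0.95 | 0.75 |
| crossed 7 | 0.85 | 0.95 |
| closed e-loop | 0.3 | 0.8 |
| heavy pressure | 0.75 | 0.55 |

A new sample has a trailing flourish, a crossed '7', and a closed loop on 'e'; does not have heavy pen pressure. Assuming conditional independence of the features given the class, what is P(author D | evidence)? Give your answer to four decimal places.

author A: 0.7 × 0.95 × 0.85 × 0.3 × (1−0.75) = 0.04239375
author D: 0.3 × 0.75 × 0.95 × 0.8 × (1−0.55) = 0.07695
P(author D | x) = 0.07695 / 0.11934375 ≈ 0.6448

0.6448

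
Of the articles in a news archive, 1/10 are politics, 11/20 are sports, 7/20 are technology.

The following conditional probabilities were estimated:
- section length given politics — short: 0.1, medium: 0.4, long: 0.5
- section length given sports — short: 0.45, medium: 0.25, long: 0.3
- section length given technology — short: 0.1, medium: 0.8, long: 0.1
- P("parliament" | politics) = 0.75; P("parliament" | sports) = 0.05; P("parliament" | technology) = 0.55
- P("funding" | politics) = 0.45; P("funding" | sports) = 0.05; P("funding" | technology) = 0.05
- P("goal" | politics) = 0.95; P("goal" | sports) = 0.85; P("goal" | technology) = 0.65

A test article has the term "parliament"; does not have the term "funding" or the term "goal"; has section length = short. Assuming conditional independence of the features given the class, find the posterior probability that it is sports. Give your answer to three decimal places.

0.211

politics: 0.1 × 0.1 × 0.75 × (1−0.45) × (1−0.95) = 0.00020625
sports: 0.55 × 0.45 × 0.05 × (1−0.05) × (1−0.85) = 0.0017634375
technology: 0.35 × 0.1 × 0.55 × (1−0.05) × (1−0.65) = 0.006400625
P(sports | x) = 0.0017634375 / 0.0083703125 ≈ 0.211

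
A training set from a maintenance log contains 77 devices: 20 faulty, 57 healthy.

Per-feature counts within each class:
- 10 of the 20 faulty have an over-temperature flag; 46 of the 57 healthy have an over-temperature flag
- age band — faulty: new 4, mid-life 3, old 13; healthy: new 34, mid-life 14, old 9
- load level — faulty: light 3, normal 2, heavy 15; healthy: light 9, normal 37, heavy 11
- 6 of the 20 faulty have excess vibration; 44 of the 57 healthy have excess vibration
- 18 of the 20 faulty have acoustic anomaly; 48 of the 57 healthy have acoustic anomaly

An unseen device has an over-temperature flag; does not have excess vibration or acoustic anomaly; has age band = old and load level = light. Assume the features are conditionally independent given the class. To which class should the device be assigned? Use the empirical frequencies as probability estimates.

faulty: (20/77) × (10/20) × (13/20) × (3/20) × (14/20) × (2/20) ≈ 0.000886364
healthy: (57/77) × (46/57) × (9/57) × (9/57) × (13/57) × (9/57) ≈ 0.000536338
Highest score → faulty.

faulty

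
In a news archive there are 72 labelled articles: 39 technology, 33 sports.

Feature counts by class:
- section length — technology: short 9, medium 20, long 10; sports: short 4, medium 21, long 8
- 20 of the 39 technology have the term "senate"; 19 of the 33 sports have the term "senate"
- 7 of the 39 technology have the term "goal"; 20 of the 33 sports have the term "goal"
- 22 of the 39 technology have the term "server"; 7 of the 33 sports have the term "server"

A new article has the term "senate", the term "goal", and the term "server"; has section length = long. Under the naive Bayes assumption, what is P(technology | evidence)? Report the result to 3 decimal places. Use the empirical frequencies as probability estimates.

technology: (39/72) × (10/39) × (20/39) × (7/39) × (22/39) ≈ 0.00721148
sports: (33/72) × (8/33) × (19/33) × (20/33) × (7/33) ≈ 0.00822427
P(technology | x) = 0.00721148 / 0.01543575 ≈ 0.467

0.467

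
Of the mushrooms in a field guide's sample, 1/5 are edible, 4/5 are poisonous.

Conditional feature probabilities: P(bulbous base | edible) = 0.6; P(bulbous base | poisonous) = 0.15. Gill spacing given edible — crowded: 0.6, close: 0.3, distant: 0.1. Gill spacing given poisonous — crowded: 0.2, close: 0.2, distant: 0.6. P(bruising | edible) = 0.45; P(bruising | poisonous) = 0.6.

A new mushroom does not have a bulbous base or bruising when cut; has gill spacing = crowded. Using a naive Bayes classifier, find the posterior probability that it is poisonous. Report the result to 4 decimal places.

0.6733

edible: 0.2 × (1−0.6) × 0.6 × (1−0.45) = 0.0264
poisonous: 0.8 × (1−0.15) × 0.2 × (1−0.6) = 0.0544
P(poisonous | x) = 0.0544 / 0.0808 ≈ 0.6733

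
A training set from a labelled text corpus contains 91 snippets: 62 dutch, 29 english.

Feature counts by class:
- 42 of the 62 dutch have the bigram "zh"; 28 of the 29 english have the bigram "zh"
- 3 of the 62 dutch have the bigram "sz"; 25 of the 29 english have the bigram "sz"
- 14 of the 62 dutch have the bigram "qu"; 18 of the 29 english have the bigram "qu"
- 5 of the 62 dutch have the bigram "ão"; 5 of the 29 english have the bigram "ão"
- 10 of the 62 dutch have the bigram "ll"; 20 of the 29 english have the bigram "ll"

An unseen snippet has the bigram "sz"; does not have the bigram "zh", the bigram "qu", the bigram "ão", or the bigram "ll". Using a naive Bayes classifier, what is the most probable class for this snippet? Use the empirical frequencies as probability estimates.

dutch

dutch: (62/91) × (20/62) × (3/62) × (48/62) × (57/62) × (52/62) ≈ 0.00634837
english: (29/91) × (1/29) × (25/29) × (11/29) × (24/29) × (9/29) ≈ 0.000922897
Highest score → dutch.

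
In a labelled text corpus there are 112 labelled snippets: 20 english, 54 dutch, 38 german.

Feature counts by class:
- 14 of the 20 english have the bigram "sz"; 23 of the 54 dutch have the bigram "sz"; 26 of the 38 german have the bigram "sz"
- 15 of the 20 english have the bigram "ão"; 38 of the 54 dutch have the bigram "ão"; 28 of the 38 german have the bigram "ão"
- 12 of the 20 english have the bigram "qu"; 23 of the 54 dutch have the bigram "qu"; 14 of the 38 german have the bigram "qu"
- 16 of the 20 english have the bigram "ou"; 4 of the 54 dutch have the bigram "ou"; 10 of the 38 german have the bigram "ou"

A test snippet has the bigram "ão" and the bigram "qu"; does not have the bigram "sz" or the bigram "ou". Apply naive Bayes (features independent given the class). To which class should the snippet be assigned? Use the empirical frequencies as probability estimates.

dutch

english: (20/112) × (6/20) × (15/20) × (12/20) × (4/20) ≈ 0.00482143
dutch: (54/112) × (31/54) × (38/54) × (23/54) × (50/54) ≈ 0.0768146
german: (38/112) × (12/38) × (28/38) × (14/38) × (28/38) ≈ 0.0214317
Highest score → dutch.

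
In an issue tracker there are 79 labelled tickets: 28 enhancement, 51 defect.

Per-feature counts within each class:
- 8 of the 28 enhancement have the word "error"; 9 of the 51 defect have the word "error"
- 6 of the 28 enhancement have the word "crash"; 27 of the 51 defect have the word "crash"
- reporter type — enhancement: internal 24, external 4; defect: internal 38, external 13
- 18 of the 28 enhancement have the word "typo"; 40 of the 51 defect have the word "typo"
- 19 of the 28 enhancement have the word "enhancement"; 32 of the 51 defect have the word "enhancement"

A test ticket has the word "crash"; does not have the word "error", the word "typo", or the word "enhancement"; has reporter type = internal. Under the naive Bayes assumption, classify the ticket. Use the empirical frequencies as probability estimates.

defect

enhancement: (28/79) × (20/28) × (6/28) × (24/28) × (10/28) × (9/28) ≈ 0.00533797
defect: (51/79) × (42/51) × (27/51) × (38/51) × (11/51) × (19/51) ≈ 0.0168514
Highest score → defect.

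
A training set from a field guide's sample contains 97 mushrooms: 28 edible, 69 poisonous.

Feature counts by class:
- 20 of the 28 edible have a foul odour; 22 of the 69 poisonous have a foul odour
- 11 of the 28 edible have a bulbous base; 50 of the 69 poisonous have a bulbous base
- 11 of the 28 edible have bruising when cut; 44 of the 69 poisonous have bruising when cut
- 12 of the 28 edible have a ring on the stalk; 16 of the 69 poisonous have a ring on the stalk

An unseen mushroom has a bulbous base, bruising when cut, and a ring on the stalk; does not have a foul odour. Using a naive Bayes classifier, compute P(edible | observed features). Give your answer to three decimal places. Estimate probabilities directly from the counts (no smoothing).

edible: (28/97) × (8/28) × (11/28) × (11/28) × (12/28) ≈ 0.0054552
poisonous: (69/97) × (47/69) × (50/69) × (44/69) × (16/69) ≈ 0.0519184
P(edible | x) = 0.0054552 / 0.0573736 ≈ 0.095

0.095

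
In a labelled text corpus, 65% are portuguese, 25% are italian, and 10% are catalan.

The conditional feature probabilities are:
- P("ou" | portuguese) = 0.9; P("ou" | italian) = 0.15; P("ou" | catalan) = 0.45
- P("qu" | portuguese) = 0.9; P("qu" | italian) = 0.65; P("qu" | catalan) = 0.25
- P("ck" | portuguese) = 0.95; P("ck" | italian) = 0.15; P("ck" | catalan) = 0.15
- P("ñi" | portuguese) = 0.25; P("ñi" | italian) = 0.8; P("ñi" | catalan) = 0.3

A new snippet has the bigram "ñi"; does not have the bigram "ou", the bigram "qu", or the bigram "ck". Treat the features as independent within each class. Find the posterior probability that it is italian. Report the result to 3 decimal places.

portuguese: 0.65 × (1−0.9) × (1−0.9) × (1−0.95) × 0.25 = 0.00008125
italian: 0.25 × (1−0.15) × (1−0.65) × (1−0.15) × 0.8 = 0.050575
catalan: 0.1 × (1−0.45) × (1−0.25) × (1−0.15) × 0.3 = 0.01051875
P(italian | x) = 0.050575 / 0.061175 ≈ 0.827

0.827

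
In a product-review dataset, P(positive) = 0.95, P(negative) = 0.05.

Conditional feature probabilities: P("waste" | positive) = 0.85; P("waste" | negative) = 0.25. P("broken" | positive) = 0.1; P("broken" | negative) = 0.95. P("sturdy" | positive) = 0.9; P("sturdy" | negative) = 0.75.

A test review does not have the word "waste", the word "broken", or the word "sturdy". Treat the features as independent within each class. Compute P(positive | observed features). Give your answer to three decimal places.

0.965

positive: 0.95 × (1−0.85) × (1−0.1) × (1−0.9) = 0.012825
negative: 0.05 × (1−0.25) × (1−0.95) × (1−0.75) = 0.00046875
P(positive | x) = 0.012825 / 0.01329375 ≈ 0.965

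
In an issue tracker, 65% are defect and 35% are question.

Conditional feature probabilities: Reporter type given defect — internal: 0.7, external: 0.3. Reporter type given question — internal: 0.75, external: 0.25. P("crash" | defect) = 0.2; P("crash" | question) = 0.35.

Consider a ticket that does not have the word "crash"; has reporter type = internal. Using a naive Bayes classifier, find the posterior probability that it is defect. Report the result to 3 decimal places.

defect: 0.65 × 0.7 × (1−0.2) = 0.364
question: 0.35 × 0.75 × (1−0.35) = 0.170625
P(defect | x) = 0.364 / 0.534625 ≈ 0.681

0.681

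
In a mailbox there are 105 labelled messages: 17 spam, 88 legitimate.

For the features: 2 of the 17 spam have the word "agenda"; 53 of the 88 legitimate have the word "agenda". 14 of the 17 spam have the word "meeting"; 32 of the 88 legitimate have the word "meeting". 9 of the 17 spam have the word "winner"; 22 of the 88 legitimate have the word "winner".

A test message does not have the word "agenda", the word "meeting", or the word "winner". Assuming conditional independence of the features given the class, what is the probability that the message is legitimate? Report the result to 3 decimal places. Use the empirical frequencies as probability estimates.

0.931

spam: (17/105) × (15/17) × (3/17) × (8/17) ≈ 0.0118636
legitimate: (88/105) × (35/88) × (56/88) × (66/88) ≈ 0.159091
P(legitimate | x) = 0.159091 / 0.1709546 ≈ 0.931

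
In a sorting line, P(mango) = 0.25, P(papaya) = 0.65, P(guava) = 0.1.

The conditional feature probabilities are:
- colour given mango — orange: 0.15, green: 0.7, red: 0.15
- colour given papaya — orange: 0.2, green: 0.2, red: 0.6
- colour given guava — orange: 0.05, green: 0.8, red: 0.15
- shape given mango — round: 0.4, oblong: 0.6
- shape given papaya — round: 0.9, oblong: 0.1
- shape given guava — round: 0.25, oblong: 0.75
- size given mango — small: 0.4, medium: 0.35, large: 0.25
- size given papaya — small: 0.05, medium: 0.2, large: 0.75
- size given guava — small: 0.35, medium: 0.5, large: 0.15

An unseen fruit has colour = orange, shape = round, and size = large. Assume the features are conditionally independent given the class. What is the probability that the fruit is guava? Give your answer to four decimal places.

0.0020

mango: 0.25 × 0.15 × 0.4 × 0.25 = 0.00375
papaya: 0.65 × 0.2 × 0.9 × 0.75 = 0.08775
guava: 0.1 × 0.05 × 0.25 × 0.15 = 0.0001875
P(guava | x) = 0.0001875 / 0.0916875 ≈ 0.0020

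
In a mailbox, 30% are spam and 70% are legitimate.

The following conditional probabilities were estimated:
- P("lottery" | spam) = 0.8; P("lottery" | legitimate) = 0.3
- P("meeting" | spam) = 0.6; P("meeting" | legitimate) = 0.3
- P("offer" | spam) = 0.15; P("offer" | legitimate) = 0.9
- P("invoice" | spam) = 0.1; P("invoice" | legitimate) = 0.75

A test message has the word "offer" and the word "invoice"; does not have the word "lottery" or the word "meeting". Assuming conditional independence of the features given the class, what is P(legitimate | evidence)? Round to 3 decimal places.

0.998

spam: 0.3 × (1−0.8) × (1−0.6) × 0.15 × 0.1 = 0.00036
legitimate: 0.7 × (1−0.3) × (1−0.3) × 0.9 × 0.75 = 0.231525
P(legitimate | x) = 0.231525 / 0.231885 ≈ 0.998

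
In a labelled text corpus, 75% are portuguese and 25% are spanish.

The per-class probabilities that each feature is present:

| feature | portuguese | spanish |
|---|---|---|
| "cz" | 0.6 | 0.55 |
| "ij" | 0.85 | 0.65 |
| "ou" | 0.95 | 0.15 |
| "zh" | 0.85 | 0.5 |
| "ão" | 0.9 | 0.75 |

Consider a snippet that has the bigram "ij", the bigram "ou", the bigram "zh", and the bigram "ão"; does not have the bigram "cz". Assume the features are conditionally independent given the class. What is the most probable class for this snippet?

portuguese

portuguese: 0.75 × (1−0.6) × 0.85 × 0.95 × 0.85 × 0.9 = 0.18532125
spanish: 0.25 × (1−0.55) × 0.65 × 0.15 × 0.5 × 0.75 = 0.00411328125
Highest score → portuguese.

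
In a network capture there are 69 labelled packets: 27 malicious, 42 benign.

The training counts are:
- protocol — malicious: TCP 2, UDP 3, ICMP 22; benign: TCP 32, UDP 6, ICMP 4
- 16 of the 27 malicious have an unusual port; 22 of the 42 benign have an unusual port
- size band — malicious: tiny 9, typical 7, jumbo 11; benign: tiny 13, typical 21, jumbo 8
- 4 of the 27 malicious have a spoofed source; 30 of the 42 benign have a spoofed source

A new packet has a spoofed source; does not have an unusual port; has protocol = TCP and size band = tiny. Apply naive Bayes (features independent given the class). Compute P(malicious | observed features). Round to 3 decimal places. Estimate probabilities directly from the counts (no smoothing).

0.012

malicious: (27/69) × (2/27) × (11/27) × (9/27) × (4/27) ≈ 0.000583156
benign: (42/69) × (32/42) × (20/42) × (13/42) × (30/42) ≈ 0.0488256
P(malicious | x) = 0.000583156 / 0.049408756 ≈ 0.012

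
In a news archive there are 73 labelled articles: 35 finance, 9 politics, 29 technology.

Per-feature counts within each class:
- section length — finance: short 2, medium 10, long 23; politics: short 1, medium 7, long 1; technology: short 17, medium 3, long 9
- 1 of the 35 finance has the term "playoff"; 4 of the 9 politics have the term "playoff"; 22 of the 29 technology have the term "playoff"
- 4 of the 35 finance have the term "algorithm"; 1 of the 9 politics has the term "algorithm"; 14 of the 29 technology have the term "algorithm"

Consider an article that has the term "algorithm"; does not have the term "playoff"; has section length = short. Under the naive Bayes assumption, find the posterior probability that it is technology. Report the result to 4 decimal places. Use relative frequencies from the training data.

0.8747

finance: (35/73) × (2/35) × (34/35) × (4/35) ≈ 0.00304166
politics: (9/73) × (1/9) × (5/9) × (1/9) ≈ 0.000845594
technology: (29/73) × (17/29) × (7/29) × (14/29) ≈ 0.0271366
P(technology | x) = 0.0271366 / 0.031023854 ≈ 0.8747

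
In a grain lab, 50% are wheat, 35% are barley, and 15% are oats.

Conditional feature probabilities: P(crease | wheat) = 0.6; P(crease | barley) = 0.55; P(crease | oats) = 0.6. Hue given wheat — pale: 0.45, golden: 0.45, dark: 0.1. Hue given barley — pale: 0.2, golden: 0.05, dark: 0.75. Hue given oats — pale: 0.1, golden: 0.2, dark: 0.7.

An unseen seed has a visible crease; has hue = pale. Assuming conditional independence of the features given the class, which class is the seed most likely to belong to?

wheat: 0.5 × 0.6 × 0.45 = 0.135
barley: 0.35 × 0.55 × 0.2 = 0.0385
oats: 0.15 × 0.6 × 0.1 = 0.009
Highest score → wheat.

wheat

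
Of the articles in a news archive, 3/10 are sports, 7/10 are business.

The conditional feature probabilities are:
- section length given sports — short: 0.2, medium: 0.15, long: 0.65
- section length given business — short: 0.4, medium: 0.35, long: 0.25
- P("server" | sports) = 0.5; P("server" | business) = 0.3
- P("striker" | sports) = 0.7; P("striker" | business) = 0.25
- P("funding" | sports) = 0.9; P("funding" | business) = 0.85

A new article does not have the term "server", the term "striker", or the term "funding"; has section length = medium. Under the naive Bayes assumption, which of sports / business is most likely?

sports: 0.3 × 0.15 × (1−0.5) × (1−0.7) × (1−0.9) = 0.000675
business: 0.7 × 0.35 × (1−0.3) × (1−0.25) × (1−0.85) = 0.01929375
Highest score → business.

business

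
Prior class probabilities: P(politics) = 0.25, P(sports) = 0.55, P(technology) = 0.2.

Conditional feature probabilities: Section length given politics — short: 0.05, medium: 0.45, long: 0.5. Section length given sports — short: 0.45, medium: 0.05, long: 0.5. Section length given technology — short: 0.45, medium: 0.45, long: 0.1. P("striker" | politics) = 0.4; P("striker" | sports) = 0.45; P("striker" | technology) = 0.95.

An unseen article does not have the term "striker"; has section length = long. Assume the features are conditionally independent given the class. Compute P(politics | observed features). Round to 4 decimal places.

0.3300

politics: 0.25 × 0.5 × (1−0.4) = 0.075
sports: 0.55 × 0.5 × (1−0.45) = 0.15125
technology: 0.2 × 0.1 × (1−0.95) = 0.001
P(politics | x) = 0.075 / 0.22725 ≈ 0.3300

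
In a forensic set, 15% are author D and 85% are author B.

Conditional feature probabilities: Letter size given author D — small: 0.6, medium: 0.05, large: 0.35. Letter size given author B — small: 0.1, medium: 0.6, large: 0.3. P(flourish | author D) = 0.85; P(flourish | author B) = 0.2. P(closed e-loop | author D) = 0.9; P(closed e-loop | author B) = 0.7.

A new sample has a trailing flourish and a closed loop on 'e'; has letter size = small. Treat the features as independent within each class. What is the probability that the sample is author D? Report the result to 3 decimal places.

0.853

author D: 0.15 × 0.6 × 0.85 × 0.9 = 0.06885
author B: 0.85 × 0.1 × 0.2 × 0.7 = 0.0119
P(author D | x) = 0.06885 / 0.08075 ≈ 0.853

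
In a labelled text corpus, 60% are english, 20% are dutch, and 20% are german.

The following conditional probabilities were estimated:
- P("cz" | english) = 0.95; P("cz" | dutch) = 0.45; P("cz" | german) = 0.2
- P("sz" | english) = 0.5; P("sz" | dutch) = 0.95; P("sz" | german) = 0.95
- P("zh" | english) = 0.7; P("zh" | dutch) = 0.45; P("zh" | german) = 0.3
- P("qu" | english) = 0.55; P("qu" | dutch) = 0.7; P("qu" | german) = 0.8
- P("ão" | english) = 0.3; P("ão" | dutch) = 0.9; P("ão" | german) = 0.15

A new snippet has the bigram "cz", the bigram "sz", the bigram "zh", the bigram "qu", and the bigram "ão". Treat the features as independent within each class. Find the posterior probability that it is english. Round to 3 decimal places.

0.562

english: 0.6 × 0.95 × 0.5 × 0.7 × 0.55 × 0.3 = 0.0329175
dutch: 0.2 × 0.45 × 0.95 × 0.45 × 0.7 × 0.9 = 0.02423925
german: 0.2 × 0.2 × 0.95 × 0.3 × 0.8 × 0.15 = 0.001368
P(english | x) = 0.0329175 / 0.05852475 ≈ 0.562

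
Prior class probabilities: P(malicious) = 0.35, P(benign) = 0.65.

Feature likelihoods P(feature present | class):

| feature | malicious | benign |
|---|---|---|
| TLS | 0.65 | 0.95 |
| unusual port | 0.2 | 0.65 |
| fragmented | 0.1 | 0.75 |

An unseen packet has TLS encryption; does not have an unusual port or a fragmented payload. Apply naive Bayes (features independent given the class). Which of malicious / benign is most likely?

malicious: 0.35 × 0.65 × (1−0.2) × (1−0.1) = 0.1638
benign: 0.65 × 0.95 × (1−0.65) × (1−0.75) = 0.05403125
Highest score → malicious.

malicious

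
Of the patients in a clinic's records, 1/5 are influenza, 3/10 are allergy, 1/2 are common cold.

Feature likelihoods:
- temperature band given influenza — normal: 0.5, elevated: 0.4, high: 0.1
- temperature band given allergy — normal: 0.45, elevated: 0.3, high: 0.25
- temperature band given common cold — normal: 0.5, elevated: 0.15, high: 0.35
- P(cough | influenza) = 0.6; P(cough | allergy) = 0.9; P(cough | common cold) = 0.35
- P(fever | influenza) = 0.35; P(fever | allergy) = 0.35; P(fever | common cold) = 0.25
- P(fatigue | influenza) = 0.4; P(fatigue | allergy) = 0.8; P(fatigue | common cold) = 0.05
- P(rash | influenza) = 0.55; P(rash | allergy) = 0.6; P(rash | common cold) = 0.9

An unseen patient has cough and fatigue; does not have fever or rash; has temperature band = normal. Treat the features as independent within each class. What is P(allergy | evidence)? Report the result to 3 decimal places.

influenza: 0.2 × 0.5 × 0.6 × (1−0.35) × 0.4 × (1−0.55) = 0.00702
allergy: 0.3 × 0.45 × 0.9 × (1−0.35) × 0.8 × (1−0.6) = 0.025272
common cold: 0.5 × 0.5 × 0.35 × (1−0.25) × 0.05 × (1−0.9) = 0.000328125
P(allergy | x) = 0.025272 / 0.032620125 ≈ 0.775

0.775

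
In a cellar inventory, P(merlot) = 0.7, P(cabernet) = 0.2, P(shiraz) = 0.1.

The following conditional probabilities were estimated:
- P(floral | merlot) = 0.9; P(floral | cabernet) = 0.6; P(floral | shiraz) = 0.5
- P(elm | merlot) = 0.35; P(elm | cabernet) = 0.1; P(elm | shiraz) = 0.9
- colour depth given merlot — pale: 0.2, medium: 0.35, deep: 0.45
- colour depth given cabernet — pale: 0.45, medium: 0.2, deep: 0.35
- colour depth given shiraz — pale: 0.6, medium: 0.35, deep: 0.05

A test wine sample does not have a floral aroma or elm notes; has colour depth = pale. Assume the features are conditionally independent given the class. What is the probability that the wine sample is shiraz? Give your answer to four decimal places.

merlot: 0.7 × (1−0.9) × (1−0.35) × 0.2 = 0.0091
cabernet: 0.2 × (1−0.6) × (1−0.1) × 0.45 = 0.0324
shiraz: 0.1 × (1−0.5) × (1−0.9) × 0.6 = 0.003
P(shiraz | x) = 0.003 / 0.0445 ≈ 0.0674

0.0674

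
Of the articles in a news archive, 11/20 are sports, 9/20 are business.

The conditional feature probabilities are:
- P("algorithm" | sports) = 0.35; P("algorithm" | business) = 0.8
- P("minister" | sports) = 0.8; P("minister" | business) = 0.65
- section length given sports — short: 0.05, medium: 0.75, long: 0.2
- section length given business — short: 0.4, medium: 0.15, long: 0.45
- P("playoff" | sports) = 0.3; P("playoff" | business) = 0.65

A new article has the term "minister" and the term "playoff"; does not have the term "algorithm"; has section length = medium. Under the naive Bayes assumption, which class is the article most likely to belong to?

sports: 0.55 × (1−0.35) × 0.8 × 0.75 × 0.3 = 0.06435
business: 0.45 × (1−0.8) × 0.65 × 0.15 × 0.65 = 0.00570375
Highest score → sports.

sports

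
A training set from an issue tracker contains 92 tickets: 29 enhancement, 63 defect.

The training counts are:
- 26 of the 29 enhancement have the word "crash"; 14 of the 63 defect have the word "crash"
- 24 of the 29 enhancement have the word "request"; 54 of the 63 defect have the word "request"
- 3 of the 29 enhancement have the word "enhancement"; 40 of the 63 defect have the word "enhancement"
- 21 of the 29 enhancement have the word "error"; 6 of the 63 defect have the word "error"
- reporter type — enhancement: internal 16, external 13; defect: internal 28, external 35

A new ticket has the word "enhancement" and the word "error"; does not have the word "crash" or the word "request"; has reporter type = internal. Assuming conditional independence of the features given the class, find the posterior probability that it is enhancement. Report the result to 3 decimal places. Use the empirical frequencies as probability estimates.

0.102

enhancement: (29/92) × (3/29) × (5/29) × (3/29) × (21/29) × (16/29) ≈ 0.000232366
defect: (63/92) × (49/63) × (9/63) × (40/63) × (6/63) × (28/63) ≈ 0.00204483
P(enhancement | x) = 0.000232366 / 0.002277196 ≈ 0.102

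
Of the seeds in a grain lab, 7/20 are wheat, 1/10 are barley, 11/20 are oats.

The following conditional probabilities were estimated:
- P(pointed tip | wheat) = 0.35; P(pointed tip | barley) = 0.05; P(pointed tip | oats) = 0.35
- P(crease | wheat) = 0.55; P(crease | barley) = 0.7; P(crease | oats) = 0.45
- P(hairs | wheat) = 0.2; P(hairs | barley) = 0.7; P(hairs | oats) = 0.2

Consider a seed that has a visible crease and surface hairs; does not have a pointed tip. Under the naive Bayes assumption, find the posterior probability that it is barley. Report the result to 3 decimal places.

0.449

wheat: 0.35 × (1−0.35) × 0.55 × 0.2 = 0.025025
barley: 0.1 × (1−0.05) × 0.7 × 0.7 = 0.04655
oats: 0.55 × (1−0.35) × 0.45 × 0.2 = 0.032175
P(barley | x) = 0.04655 / 0.10375 ≈ 0.449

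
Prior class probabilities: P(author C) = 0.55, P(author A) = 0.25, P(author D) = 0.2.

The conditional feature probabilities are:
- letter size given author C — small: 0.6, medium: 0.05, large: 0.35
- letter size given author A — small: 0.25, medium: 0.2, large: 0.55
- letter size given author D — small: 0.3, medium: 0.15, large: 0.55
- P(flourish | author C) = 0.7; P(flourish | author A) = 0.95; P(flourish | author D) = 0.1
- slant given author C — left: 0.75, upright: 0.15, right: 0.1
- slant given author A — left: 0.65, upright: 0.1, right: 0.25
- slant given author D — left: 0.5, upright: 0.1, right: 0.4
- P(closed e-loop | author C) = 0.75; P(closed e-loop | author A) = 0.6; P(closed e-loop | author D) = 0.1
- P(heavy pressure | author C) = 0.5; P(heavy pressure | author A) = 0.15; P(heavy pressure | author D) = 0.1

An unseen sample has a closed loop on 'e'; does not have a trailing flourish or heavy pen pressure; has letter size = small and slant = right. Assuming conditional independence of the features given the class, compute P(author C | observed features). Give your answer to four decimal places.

0.6131

author C: 0.55 × 0.6 × (1−0.7) × 0.1 × 0.75 × (1−0.5) = 0.0037125
author A: 0.25 × 0.25 × (1−0.95) × 0.25 × 0.6 × (1−0.15) = 0.0003984375
author D: 0.2 × 0.3 × (1−0.1) × 0.4 × 0.1 × (1−0.1) = 0.001944
P(author C | x) = 0.0037125 / 0.0060549375 ≈ 0.6131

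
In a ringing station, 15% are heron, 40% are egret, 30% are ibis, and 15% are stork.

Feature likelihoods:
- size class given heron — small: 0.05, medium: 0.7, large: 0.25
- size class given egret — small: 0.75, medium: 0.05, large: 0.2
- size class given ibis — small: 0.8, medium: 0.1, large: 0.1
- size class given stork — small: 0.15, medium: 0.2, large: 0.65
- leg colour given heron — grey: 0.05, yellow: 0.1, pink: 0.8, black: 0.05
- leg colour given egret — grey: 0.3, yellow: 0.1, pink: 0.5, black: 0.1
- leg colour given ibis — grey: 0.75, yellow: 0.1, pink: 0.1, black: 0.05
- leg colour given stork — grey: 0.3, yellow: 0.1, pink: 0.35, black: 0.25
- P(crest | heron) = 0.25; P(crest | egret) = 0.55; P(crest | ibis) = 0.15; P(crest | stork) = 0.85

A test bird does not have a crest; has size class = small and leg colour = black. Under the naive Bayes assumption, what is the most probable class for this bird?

heron: 0.15 × 0.05 × 0.05 × (1−0.25) = 0.00028125
egret: 0.4 × 0.75 × 0.1 × (1−0.55) = 0.0135
ibis: 0.3 × 0.8 × 0.05 × (1−0.15) = 0.0102
stork: 0.15 × 0.15 × 0.25 × (1−0.85) = 0.00084375
Highest score → egret.

egret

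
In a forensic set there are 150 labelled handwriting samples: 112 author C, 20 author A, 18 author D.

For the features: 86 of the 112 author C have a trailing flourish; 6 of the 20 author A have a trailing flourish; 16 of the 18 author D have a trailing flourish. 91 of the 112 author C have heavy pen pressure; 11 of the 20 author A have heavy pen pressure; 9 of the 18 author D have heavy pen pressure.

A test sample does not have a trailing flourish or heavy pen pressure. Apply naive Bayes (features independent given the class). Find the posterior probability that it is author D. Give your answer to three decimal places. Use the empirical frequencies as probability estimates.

author C: (112/150) × (26/112) × (21/112) = 0.0325
author A: (20/150) × (14/20) × (9/20) = 0.042
author D: (18/150) × (2/18) × (9/18) ≈ 0.00666667
P(author D | x) = 0.00666667 / 0.08116667 ≈ 0.082

0.082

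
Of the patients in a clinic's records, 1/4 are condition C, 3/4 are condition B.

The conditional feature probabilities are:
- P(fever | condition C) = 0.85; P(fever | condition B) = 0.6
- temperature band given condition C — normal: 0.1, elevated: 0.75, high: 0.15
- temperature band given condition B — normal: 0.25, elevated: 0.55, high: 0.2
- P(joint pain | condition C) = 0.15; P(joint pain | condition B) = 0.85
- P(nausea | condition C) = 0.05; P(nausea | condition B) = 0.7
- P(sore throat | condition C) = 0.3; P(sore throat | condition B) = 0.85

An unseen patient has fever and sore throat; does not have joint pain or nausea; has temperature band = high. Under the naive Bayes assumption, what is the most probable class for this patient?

condition C

condition C: 0.25 × 0.85 × 0.15 × (1−0.15) × (1−0.05) × 0.3 = 0.00772171875
condition B: 0.75 × 0.6 × 0.2 × (1−0.85) × (1−0.7) × 0.85 = 0.0034425
Highest score → condition C.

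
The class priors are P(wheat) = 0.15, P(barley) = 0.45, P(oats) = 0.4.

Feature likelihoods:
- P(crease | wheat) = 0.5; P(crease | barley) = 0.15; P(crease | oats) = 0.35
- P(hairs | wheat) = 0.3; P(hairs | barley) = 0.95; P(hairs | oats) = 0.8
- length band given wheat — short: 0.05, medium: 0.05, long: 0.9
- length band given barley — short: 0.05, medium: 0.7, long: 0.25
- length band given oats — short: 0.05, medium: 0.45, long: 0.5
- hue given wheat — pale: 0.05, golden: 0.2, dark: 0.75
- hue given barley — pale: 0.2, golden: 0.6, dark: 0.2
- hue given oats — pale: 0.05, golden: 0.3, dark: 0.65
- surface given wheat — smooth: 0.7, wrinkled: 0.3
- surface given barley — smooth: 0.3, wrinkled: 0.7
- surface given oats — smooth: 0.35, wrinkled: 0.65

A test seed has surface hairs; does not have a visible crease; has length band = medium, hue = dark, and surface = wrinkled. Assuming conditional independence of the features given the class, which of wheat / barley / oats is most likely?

oats

wheat: 0.15 × (1−0.5) × 0.3 × 0.05 × 0.75 × 0.3 = 0.000253125
barley: 0.45 × (1−0.15) × 0.95 × 0.7 × 0.2 × 0.7 = 0.03561075
oats: 0.4 × (1−0.35) × 0.8 × 0.45 × 0.65 × 0.65 = 0.039546
Highest score → oats.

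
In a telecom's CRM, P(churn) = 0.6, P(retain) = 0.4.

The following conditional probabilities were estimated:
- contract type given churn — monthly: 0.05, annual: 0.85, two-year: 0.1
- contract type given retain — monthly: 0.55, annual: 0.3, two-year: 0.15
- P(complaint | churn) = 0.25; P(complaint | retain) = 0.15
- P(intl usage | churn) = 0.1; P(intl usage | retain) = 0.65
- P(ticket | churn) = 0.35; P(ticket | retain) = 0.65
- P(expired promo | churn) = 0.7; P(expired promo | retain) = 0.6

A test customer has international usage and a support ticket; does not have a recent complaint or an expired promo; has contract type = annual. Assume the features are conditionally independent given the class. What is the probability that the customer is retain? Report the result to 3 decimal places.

churn: 0.6 × 0.85 × (1−0.25) × 0.1 × 0.35 × (1−0.7) = 0.00401625
retain: 0.4 × 0.3 × (1−0.15) × 0.65 × 0.65 × (1−0.6) = 0.017238
P(retain | x) = 0.017238 / 0.02125425 ≈ 0.811

0.811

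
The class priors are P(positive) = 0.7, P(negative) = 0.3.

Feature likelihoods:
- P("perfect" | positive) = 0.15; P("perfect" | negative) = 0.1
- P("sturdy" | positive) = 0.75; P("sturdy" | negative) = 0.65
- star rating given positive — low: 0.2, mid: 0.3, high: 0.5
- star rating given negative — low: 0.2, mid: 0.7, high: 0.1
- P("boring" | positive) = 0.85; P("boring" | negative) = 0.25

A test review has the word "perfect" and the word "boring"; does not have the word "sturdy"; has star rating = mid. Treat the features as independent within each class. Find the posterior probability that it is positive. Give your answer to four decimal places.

0.7846

positive: 0.7 × 0.15 × (1−0.75) × 0.3 × 0.85 = 0.00669375
negative: 0.3 × 0.1 × (1−0.65) × 0.7 × 0.25 = 0.0018375
P(positive | x) = 0.00669375 / 0.00853125 ≈ 0.7846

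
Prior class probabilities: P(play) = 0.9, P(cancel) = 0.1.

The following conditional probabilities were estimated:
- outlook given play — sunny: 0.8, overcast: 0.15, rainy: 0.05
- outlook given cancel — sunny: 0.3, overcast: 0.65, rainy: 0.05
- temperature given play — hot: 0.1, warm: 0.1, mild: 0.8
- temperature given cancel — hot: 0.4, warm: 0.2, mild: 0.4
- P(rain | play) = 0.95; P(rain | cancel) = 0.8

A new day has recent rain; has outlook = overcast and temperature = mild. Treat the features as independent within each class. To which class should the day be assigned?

play: 0.9 × 0.15 × 0.8 × 0.95 = 0.1026
cancel: 0.1 × 0.65 × 0.4 × 0.8 = 0.0208
Highest score → play.

play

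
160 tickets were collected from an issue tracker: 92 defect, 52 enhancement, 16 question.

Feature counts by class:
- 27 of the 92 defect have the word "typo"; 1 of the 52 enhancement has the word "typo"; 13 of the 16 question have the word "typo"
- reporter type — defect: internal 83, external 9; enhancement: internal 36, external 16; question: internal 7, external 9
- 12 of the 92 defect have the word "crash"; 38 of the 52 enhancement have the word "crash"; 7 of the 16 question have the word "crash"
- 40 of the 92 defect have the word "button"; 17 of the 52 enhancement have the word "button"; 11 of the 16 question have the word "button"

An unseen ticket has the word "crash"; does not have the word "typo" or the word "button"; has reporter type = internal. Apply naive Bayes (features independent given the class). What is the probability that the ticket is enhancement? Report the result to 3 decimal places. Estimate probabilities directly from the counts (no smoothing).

0.794

defect: (92/160) × (65/92) × (83/92) × (12/92) × (52/92) ≈ 0.0270204
enhancement: (52/160) × (51/52) × (36/52) × (38/52) × (35/52) ≈ 0.108541
question: (16/160) × (3/16) × (7/16) × (7/16) × (5/16) = 0.00112152099609375
P(enhancement | x) = 0.108541 / 0.13668292099609375 ≈ 0.794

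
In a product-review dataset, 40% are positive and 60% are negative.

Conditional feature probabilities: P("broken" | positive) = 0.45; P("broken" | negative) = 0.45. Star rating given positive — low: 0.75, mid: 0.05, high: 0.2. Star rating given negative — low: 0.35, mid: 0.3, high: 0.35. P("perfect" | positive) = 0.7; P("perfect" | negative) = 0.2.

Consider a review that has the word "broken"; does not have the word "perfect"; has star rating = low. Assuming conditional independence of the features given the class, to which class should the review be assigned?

negative

positive: 0.4 × 0.45 × 0.75 × (1−0.7) = 0.0405
negative: 0.6 × 0.45 × 0.35 × (1−0.2) = 0.0756
Highest score → negative.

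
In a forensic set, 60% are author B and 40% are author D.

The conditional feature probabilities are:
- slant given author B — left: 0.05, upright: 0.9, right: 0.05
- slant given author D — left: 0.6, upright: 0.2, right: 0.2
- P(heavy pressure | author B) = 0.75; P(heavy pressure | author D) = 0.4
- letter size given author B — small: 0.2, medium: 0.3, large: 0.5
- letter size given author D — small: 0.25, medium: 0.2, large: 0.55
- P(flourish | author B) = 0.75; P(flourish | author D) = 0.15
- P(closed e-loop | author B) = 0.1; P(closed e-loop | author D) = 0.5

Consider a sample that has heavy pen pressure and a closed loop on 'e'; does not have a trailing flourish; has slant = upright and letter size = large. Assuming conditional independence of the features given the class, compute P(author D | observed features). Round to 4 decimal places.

author B: 0.6 × 0.9 × 0.75 × 0.5 × (1−0.75) × 0.1 = 0.0050625
author D: 0.4 × 0.2 × 0.4 × 0.55 × (1−0.15) × 0.5 = 0.00748
P(author D | x) = 0.00748 / 0.0125425 ≈ 0.5964

0.5964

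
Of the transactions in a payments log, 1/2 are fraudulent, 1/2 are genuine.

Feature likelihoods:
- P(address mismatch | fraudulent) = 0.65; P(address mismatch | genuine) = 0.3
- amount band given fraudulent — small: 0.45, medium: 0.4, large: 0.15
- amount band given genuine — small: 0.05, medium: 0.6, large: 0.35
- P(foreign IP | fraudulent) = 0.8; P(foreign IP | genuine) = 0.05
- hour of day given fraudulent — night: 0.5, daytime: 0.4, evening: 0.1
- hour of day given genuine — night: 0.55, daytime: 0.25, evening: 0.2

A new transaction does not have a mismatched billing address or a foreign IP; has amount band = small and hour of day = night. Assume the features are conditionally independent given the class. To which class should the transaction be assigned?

genuine

fraudulent: 0.5 × (1−0.65) × 0.45 × (1−0.8) × 0.5 = 0.007875
genuine: 0.5 × (1−0.3) × 0.05 × (1−0.05) × 0.55 = 0.00914375
Highest score → genuine.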